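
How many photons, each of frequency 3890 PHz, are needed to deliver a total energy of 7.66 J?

Per-photon energy: E = 2.578e-15 J (from frequency = 3890 PHz).
N = E_total / E_photon = 7.66 J / 2.578e-15 J = 2.97e15.

2.97e15 photons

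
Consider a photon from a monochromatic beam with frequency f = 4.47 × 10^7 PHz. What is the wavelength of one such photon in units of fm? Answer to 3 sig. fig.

6.71 fm

First convert: f = 4.47 × 10^7 PHz = 4.47 × 10^22 Hz.
Since λ = c/f for a photon, λ = 6.707 × 10^-15 m.
Converting to fm: λ = 6.707 fm ≈ 6.71 fm.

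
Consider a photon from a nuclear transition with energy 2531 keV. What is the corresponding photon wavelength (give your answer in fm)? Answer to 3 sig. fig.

(h = 6.62607015 × 10^-34 J·s, c = 2.99792458 × 10^8 m/s, 1 eV = 1.602176634 × 10^-19 J.)
In SI units: E = 2531 keV = 4.0551 × 10^-13 J.
Apply λ = hc/E: λ = 4.899 × 10^-13 m.
Converting to fm: λ = 489.9 fm ≈ 490 fm.

490 fm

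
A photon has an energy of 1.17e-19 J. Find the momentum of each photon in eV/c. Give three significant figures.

0.730 eV/c

For a photon p = E/c, so p = 3.903e-28 kg·m/s.
Converting to eV/c: p = 0.7303 eV/c ≈ 0.730 eV/c.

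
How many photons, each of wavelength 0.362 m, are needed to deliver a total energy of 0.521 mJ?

9.49e20 photons

Per-photon energy: E = 5.487e-25 J (from wavelength = 0.362 m).
N = E_total / E_photon = 5.21e-4 J / 5.487e-25 J = 9.49e20.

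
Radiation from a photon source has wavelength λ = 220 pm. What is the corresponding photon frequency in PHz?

Convert to SI: λ = 220 pm = 2.20·10^-10 m.
For a photon f = c/λ, so f = 1.363·10^18 Hz.
Converting to PHz: f = 1363 PHz ≈ 1360 PHz.

1360 PHz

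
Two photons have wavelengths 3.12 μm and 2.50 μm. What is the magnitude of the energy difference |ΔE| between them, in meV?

Using E = hc/λ: E₁ = 6.367e-20 J, E₂ = 7.946e-20 J.
|ΔE| = |6.367e-20 − 7.946e-20| = 1.58e-20 J = 98.6 meV.

98.6 meV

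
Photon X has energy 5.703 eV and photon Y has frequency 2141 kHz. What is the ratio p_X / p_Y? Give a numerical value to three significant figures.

6.44 × 10^8

p_X = 3.048 × 10^-27 kg·m/s (from energy = 5.703 eV, via p = E/c).
p_Y = 4.732 × 10^-36 kg·m/s (from frequency = 2141 kHz, via p = hf/c).
Ratio = 3.048 × 10^-27 / 4.732 × 10^-36 = 6.44 × 10^8.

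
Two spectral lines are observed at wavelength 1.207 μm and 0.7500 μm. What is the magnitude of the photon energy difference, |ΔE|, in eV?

Using E = hc/λ: E₁ = 1.6458e-19 J, E₂ = 2.6486e-19 J.
|ΔE| = |1.6458e-19 − 2.6486e-19| = 1.00e-19 J = 0.626 eV.

0.626 eV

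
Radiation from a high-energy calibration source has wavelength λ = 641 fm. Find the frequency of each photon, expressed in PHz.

4.68 × 10^5 PHz

Convert to SI: λ = 641 fm = 6.41 × 10^-13 m.
For a photon f = c/λ, so f = 4.677 × 10^20 Hz.
Converting to PHz: f = 467700 PHz ≈ 4.68 × 10^5 PHz.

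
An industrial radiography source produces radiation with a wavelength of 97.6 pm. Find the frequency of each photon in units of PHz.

Use c = 2.99792458 × 10^8 m/s.
In SI units: λ = 97.6 pm = 9.76 × 10^-11 m.
For a photon f = c/λ, so f = 3.072 × 10^18 Hz.
Converting to PHz: f = 3072 PHz ≈ 3070 PHz.

3070 PHz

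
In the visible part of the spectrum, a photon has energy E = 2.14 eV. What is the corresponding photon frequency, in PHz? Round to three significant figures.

Convert to SI: E = 2.14 eV = 3.4287e-19 J.
For a photon f = E/h, so f = 5.174e14 Hz.
Converting to PHz: f = 0.5174 PHz ≈ 0.517 PHz.

0.517 PHz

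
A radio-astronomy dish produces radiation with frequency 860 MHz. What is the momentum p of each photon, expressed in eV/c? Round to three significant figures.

3.56e-6 eV/c

In SI units: f = 860 MHz = 8.6e8 Hz.
The photon relation is p = hf/c, giving p = 1.901e-33 kg·m/s.
Converting to eV/c: p = 3.557e-6 eV/c ≈ 3.56e-6 eV/c.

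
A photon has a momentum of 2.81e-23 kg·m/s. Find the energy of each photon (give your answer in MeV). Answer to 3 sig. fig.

0.0526 MeV

The photon relation is E = pc, giving E = 8.424e-15 J.
Converting to MeV: E = 0.05258 MeV ≈ 0.0526 MeV.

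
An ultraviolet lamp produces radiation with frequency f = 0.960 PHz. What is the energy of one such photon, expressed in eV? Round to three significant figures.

3.97 eV

In SI units: f = 0.960 PHz = 9.60 × 10^14 Hz.
Since E = hf for a photon, E = 6.361 × 10^-19 J.
Converting to eV: E = 3.970 eV ≈ 3.97 eV.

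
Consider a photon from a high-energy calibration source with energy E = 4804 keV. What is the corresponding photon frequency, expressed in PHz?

1.16 × 10^6 PHz

(h = 6.62607015 × 10^-34 J·s, 1 eV = 1.602176634 × 10^-19 J.)
Convert to SI: E = 4804 keV = 7.6969 × 10^-13 J.
The photon relation is f = E/h, giving f = 1.162 × 10^21 Hz.
Converting to PHz: f = 1.162 × 10^6 PHz ≈ 1.16 × 10^6 PHz.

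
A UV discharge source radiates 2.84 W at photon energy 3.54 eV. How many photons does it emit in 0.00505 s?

Total energy: E_total = P·t = 2.84 × 0.00505 = 0.01434 J.
Per-photon energy: E = 5.672 × 10^-19 J.
N = E_total / E_photon = 2.53 × 10^16.

2.53 × 10^16 photons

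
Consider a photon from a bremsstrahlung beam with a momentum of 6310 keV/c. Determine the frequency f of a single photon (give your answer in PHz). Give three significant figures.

In SI units: p = 6310 keV/c = 3.3722e-21 kg·m/s.
The photon relation is f = pc/h, giving f = 1.526e21 Hz.
Converting to PHz: f = 1.526e6 PHz ≈ 1.53e6 PHz.

1.53e6 PHz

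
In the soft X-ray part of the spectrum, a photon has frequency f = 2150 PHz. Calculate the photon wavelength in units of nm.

0.139 nm

Use c = 2.99792458·10^8 m/s.
In SI units: f = 2150 PHz = 2.15·10^18 Hz.
The photon relation is λ = c/f, giving λ = 1.394·10^-10 m.
Converting to nm: λ = 0.1394 nm ≈ 0.139 nm.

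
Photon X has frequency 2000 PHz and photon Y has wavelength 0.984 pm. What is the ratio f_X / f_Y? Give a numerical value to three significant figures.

6.56 × 10^-3

f_X = 2.000 × 10^18 Hz (from frequency = 2000 PHz, via f given directly).
f_Y = 3.047 × 10^20 Hz (from wavelength = 0.984 pm, via f = c/λ).
Ratio = 2.000 × 10^18 / 3.047 × 10^20 = 6.56 × 10^-3.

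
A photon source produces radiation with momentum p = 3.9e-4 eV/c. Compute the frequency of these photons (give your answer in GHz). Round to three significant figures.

94.3 GHz

(h = 6.62607015e-34 J·s, c = 2.99792458e8 m/s, 1 eV = 1.602176634e-19 J.)
Convert to SI: p = 3.9e-4 eV/c = 2.0843e-31 kg·m/s.
For a photon f = pc/h, so f = 9.430e10 Hz.
Converting to GHz: f = 94.30 GHz ≈ 94.3 GHz.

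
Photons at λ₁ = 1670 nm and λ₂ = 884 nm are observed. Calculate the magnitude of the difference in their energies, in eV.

Using E = hc/λ: E₁ = 1.189e-19 J, E₂ = 2.247e-19 J.
|ΔE| = |1.189e-19 − 2.247e-19| = 1.06e-19 J = 0.660 eV.

0.660 eV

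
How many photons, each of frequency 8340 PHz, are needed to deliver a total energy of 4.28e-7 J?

Per-photon energy: E = 5.526e-15 J (from frequency = 8340 PHz).
N = E_total / E_photon = 4.28e-7 J / 5.526e-15 J = 7.75e7.

7.75e7 photons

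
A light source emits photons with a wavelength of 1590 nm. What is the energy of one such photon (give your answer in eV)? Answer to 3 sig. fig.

0.780 eV

First convert: λ = 1590 nm = 1.59 × 10^-6 m.
The photon relation is E = hc/λ, giving E = 1.249 × 10^-19 J.
Converting to eV: E = 0.7798 eV ≈ 0.780 eV.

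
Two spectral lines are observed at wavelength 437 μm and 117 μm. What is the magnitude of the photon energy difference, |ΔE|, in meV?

Using E = hc/λ: E₁ = 4.546 × 10^-22 J, E₂ = 1.698 × 10^-21 J.
|ΔE| = |4.546 × 10^-22 − 1.698 × 10^-21| = 1.24 × 10^-21 J = 7.76 meV.

7.76 meV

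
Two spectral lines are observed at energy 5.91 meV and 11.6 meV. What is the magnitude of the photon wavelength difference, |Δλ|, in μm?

103 μm

Using λ = hc/E: λ₁ = 2.098·10^-4 m, λ₂ = 1.069·10^-4 m.
|Δλ| = |2.098·10^-4 − 1.069·10^-4| = 1.03·10^-4 m = 103 μm.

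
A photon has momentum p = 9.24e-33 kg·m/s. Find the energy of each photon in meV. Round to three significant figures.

Apply E = pc: E = 2.770e-24 J.
Converting to meV: E = 0.01729 meV ≈ 0.0173 meV.

0.0173 meV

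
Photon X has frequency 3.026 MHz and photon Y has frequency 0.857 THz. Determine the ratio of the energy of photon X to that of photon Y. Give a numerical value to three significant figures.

E_X = 2.005 × 10^-27 J (from frequency = 3.026 MHz, via E = hf).
E_Y = 5.679 × 10^-22 J (from frequency = 0.857 THz, via E = hf).
Ratio = 2.005 × 10^-27 / 5.679 × 10^-22 = 3.53 × 10^-6.

3.53 × 10^-6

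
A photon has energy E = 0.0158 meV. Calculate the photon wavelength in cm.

7.85 cm

Convert to SI: E = 0.0158 meV = 2.5314·10^-24 J.
The photon relation is λ = hc/E, giving λ = 0.07847 m.
Converting to cm: λ = 7.847 cm ≈ 7.85 cm.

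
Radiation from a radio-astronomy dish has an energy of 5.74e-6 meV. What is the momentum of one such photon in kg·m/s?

3.07e-36 kg·m/s

In SI units: E = 5.74e-6 meV = 9.1965e-28 J.
Apply p = E/c: p = 3.068e-36 kg·m/s.
So p ≈ 3.07e-36 kg·m/s.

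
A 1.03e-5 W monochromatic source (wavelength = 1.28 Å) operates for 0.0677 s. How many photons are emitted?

Total energy: E_total = P·t = 1.03e-5 × 0.0677 = 6.973e-7 J.
Per-photon energy: E = 1.552e-15 J.
N = E_total / E_photon = 4.49e8.

4.49e8 photons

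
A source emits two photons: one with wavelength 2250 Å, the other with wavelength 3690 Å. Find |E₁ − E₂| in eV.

2.15 eV

Using E = hc/λ: E₁ = 8.829e-19 J, E₂ = 5.383e-19 J.
|ΔE| = |8.829e-19 − 5.383e-19| = 3.45e-19 J = 2.15 eV.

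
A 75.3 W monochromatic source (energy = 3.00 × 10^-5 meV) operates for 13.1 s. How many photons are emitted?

2.05 × 10^29 photons

Total energy: E_total = P·t = 75.3 × 13.1 = 986.4 J.
Per-photon energy: E = 4.807 × 10^-27 J.
N = E_total / E_photon = 2.05 × 10^29.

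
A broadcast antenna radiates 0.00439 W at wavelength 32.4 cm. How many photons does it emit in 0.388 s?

2.78·10^21 photons

Total energy: E_total = P·t = 0.00439 × 0.388 = 0.001703 J.
Per-photon energy: E = 6.131·10^-25 J.
N = E_total / E_photon = 2.78·10^21.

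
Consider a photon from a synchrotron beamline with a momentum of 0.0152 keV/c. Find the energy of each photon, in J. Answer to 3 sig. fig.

2.44 × 10^-18 J

Take c = 2.99792458 × 10^8 m/s, 1 eV = 1.602176634 × 10^-19 J.
First convert: p = 0.0152 keV/c = 8.1233 × 10^-27 kg·m/s.
Apply E = pc: E = 2.435 × 10^-18 J.
So E ≈ 2.44 × 10^-18 J.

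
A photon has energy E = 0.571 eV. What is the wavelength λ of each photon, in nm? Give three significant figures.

2170 nm

Take h = 6.62607015 × 10^-34 J·s, c = 2.99792458 × 10^8 m/s, 1 eV = 1.602176634 × 10^-19 J.
First convert: E = 0.571 eV = 9.1484 × 10^-20 J.
Since λ = hc/E for a photon, λ = 2.171 × 10^-6 m.
Converting to nm: λ = 2171 nm ≈ 2170 nm.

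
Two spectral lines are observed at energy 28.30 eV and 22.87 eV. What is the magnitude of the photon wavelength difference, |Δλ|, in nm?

10.4 nm

Using λ = hc/E: λ₁ = 4.3811 × 10^-8 m, λ₂ = 5.4213 × 10^-8 m.
|Δλ| = |4.3811 × 10^-8 − 5.4213 × 10^-8| = 1.04 × 10^-8 m = 10.4 nm.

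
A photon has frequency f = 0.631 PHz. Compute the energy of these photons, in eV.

2.61 eV

Use h = 6.62607015e-34 J·s, 1 eV = 1.602176634e-19 J.
Convert to SI: f = 0.631 PHz = 6.31e14 Hz.
Since E = hf for a photon, E = 4.181e-19 J.
Converting to eV: E = 2.610 eV ≈ 2.61 eV.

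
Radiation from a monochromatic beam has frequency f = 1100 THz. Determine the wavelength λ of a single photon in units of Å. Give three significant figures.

2730 Å

First convert: f = 1100 THz = 1.1·10^15 Hz.
Since λ = c/f for a photon, λ = 2.725·10^-7 m.
Converting to Å: λ = 2725 Å ≈ 2730 Å.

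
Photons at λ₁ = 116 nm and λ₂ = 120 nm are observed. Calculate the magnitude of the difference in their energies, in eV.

0.356 eV

Using E = hc/λ: E₁ = 1.712e-18 J, E₂ = 1.655e-18 J.
|ΔE| = |1.712e-18 − 1.655e-18| = 5.71e-20 J = 0.356 eV.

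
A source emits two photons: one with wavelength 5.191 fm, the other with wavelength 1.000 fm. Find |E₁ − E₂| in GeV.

Using E = hc/λ: E₁ = 3.8267e-11 J, E₂ = 1.9864e-10 J.
|ΔE| = |3.8267e-11 − 1.9864e-10| = 1.60e-10 J = 1.00 GeV.

1.00 GeV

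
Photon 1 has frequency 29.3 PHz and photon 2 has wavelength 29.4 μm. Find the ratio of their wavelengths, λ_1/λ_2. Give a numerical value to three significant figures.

λ_1 = 1.023 × 10^-8 m (from frequency = 29.3 PHz, via λ = c/f).
λ_2 = 2.940 × 10^-5 m (from wavelength = 29.4 μm, via λ given directly).
Ratio = 1.023 × 10^-8 / 2.940 × 10^-5 = 3.48 × 10^-4.

3.48 × 10^-4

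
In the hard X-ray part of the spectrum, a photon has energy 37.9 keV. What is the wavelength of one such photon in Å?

0.327 Å

Use h = 6.62607015 × 10^-34 J·s, c = 2.99792458 × 10^8 m/s, 1 eV = 1.602176634 × 10^-19 J.
First convert: E = 37.9 keV = 6.0722 × 10^-15 J.
The photon relation is λ = hc/E, giving λ = 3.271 × 10^-11 m.
Converting to Å: λ = 0.3271 Å ≈ 0.327 Å.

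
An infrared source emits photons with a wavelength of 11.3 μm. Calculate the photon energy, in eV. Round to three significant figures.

Take h = 6.62607015e-34 J·s, c = 2.99792458e8 m/s, 1 eV = 1.602176634e-19 J.
First convert: λ = 11.3 μm = 1.13e-5 m.
For a photon E = hc/λ, so E = 1.758e-20 J.
Converting to eV: E = 0.1097 eV ≈ 0.110 eV.

0.110 eV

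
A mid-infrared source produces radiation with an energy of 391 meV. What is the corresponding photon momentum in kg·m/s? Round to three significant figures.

(c = 2.99792458 × 10^8 m/s, 1 eV = 1.602176634 × 10^-19 J.)
First convert: E = 391 meV = 6.2645 × 10^-20 J.
Apply p = E/c: p = 2.090 × 10^-28 kg·m/s.
So p ≈ 2.09 × 10^-28 kg·m/s.

2.09 × 10^-28 kg·m/s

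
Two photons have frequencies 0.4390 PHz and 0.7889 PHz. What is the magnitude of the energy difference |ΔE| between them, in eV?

Using E = hf: E₁ = 2.9088e-19 J, E₂ = 5.2273e-19 J.
|ΔE| = |2.9088e-19 − 5.2273e-19| = 2.32e-19 J = 1.45 eV.

1.45 eV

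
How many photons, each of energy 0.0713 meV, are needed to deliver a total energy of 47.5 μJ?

4.16e18 photons

Per-photon energy: E = 1.142e-23 J (from energy = 0.0713 meV).
N = E_total / E_photon = 4.75e-5 J / 1.142e-23 J = 4.16e18.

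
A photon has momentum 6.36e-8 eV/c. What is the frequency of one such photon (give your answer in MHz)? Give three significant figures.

Convert to SI: p = 6.36e-8 eV/c = 3.3990e-35 kg·m/s.
For a photon f = pc/h, so f = 1.538e7 Hz.
Converting to MHz: f = 15.38 MHz ≈ 15.4 MHz.

15.4 MHz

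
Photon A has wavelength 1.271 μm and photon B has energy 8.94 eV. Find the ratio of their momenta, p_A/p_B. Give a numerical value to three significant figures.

0.109

p_A = 5.213e-28 kg·m/s (from wavelength = 1.271 μm, via p = h/λ).
p_B = 4.778e-27 kg·m/s (from energy = 8.94 eV, via p = E/c).
Ratio = 5.213e-28 / 4.778e-27 = 0.109.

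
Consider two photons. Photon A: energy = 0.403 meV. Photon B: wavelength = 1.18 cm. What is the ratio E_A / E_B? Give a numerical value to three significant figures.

E_A = 6.457 × 10^-23 J (from energy = 0.403 meV, via E given directly).
E_B = 1.683 × 10^-23 J (from wavelength = 1.18 cm, via E = hc/λ).
Ratio = 6.457 × 10^-23 / 1.683 × 10^-23 = 3.84.

3.84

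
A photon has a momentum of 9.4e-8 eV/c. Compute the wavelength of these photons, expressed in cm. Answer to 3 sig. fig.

1320 cm

(h = 6.62607015e-34 J·s, c = 2.99792458e8 m/s, 1 eV = 1.602176634e-19 J.)
Convert to SI: p = 9.4e-8 eV/c = 5.0236e-35 kg·m/s.
Apply λ = h/p: λ = 13.19 m.
Converting to cm: λ = 1319 cm ≈ 1320 cm.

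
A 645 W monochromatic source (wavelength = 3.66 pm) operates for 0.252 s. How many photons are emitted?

Total energy: E_total = P·t = 645 × 0.252 = 162.5 J.
Per-photon energy: E = 5.427·10^-14 J.
N = E_total / E_photon = 2.99·10^15.

2.99·10^15 photons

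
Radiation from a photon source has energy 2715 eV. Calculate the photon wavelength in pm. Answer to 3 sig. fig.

In SI units: E = 2715 eV = 4.3499e-16 J.
For a photon λ = hc/E, so λ = 4.567e-10 m.
Converting to pm: λ = 456.7 pm ≈ 457 pm.

457 pm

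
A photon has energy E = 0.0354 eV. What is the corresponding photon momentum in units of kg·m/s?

1.89 × 10^-29 kg·m/s

First convert: E = 0.0354 eV = 5.6717 × 10^-21 J.
For a photon p = E/c, so p = 1.892 × 10^-29 kg·m/s.
So p ≈ 1.89 × 10^-29 kg·m/s.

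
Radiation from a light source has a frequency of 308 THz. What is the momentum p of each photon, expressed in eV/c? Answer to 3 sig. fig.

Take h = 6.62607015 × 10^-34 J·s, c = 2.99792458 × 10^8 m/s, 1 eV = 1.602176634 × 10^-19 J.
In SI units: f = 308 THz = 3.08 × 10^14 Hz.
The photon relation is p = hf/c, giving p = 6.807 × 10^-28 kg·m/s.
Converting to eV/c: p = 1.274 eV/c ≈ 1.27 eV/c.

1.27 eV/c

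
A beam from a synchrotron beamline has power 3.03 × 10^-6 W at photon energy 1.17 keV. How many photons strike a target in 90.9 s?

1.47 × 10^12 photons

Total energy: E_total = P·t = 3.03 × 10^-6 × 90.9 = 2.754 × 10^-4 J.
Per-photon energy: E = 1.875 × 10^-16 J.
N = E_total / E_photon = 1.47 × 10^12.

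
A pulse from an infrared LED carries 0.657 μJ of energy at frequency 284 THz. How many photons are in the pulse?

3.49 × 10^12 photons

Per-photon energy: E = 1.882 × 10^-19 J (from frequency = 284 THz).
N = E_total / E_photon = 6.57 × 10^-7 J / 1.882 × 10^-19 J = 3.49 × 10^12.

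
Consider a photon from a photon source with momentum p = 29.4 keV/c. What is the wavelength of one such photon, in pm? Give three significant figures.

In SI units: p = 29.4 keV/c = 1.5712 × 10^-23 kg·m/s.
The photon relation is λ = h/p, giving λ = 4.217 × 10^-11 m.
Converting to pm: λ = 42.17 pm ≈ 42.2 pm.

42.2 pm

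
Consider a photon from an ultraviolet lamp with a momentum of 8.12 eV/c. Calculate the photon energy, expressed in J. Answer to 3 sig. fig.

1.30 × 10^-18 J

First convert: p = 8.12 eV/c = 4.3396 × 10^-27 kg·m/s.
For a photon E = pc, so E = 1.301 × 10^-18 J.
So E ≈ 1.30 × 10^-18 J.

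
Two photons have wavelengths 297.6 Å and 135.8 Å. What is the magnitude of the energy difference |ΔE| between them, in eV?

Using E = hc/λ: E₁ = 6.6749 × 10^-18 J, E₂ = 1.4628 × 10^-17 J.
|ΔE| = |6.6749 × 10^-18 − 1.4628 × 10^-17| = 7.95 × 10^-18 J = 49.6 eV.

49.6 eV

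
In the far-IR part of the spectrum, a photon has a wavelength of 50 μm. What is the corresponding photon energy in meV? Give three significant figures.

24.8 meV

In SI units: λ = 50 μm = 5.0e-5 m.
The photon relation is E = hc/λ, giving E = 3.973e-21 J.
Converting to meV: E = 24.80 meV ≈ 24.8 meV.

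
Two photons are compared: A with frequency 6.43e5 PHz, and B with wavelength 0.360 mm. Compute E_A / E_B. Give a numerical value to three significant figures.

7.72e8

E_A = 4.261e-13 J (from frequency = 6.43e5 PHz, via E = hf).
E_B = 5.518e-22 J (from wavelength = 0.360 mm, via E = hc/λ).
Ratio = 4.261e-13 / 5.518e-22 = 7.72e8.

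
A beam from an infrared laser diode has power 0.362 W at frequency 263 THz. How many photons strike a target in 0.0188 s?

Total energy: E_total = P·t = 0.362 × 0.0188 = 0.006806 J.
Per-photon energy: E = 1.743e-19 J.
N = E_total / E_photon = 3.91e16.

3.91e16 photons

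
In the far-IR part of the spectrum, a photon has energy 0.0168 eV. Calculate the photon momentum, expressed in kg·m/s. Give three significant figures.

8.98 × 10^-30 kg·m/s

In SI units: E = 0.0168 eV = 2.6917 × 10^-21 J.
Apply p = E/c: p = 8.978 × 10^-30 kg·m/s.
So p ≈ 8.98 × 10^-30 kg·m/s.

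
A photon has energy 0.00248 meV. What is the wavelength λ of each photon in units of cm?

50.0 cm

(h = 6.62607015e-34 J·s, c = 2.99792458e8 m/s, 1 eV = 1.602176634e-19 J.)
First convert: E = 0.00248 meV = 3.9734e-25 J.
The photon relation is λ = hc/E, giving λ = 0.4999 m.
Converting to cm: λ = 49.99 cm ≈ 50.0 cm.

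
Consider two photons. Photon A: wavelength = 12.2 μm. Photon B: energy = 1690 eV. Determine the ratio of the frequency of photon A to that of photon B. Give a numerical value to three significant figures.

6.01e-5

f_A = 2.457e13 Hz (from wavelength = 12.2 μm, via f = c/λ).
f_B = 4.086e17 Hz (from energy = 1690 eV, via f = E/h).
Ratio = 2.457e13 / 4.086e17 = 6.01e-5.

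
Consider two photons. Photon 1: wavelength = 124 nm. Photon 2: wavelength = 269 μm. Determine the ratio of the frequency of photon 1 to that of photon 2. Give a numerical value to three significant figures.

f_1 = 2.418 × 10^15 Hz (from wavelength = 124 nm, via f = c/λ).
f_2 = 1.114 × 10^12 Hz (from wavelength = 269 μm, via f = c/λ).
Ratio = 2.418 × 10^15 / 1.114 × 10^12 = 2170.

2170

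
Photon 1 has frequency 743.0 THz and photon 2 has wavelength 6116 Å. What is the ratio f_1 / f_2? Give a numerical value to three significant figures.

1.52

f_1 = 7.430 × 10^14 Hz (from frequency = 743.0 THz, via f given directly).
f_2 = 4.902 × 10^14 Hz (from wavelength = 6116 Å, via f = c/λ).
Ratio = 7.430 × 10^14 / 4.902 × 10^14 = 1.52.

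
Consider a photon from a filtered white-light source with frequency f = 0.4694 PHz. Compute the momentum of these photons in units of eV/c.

Use h = 6.62607015 × 10^-34 J·s, c = 2.99792458 × 10^8 m/s, 1 eV = 1.602176634 × 10^-19 J.
First convert: f = 0.4694 PHz = 4.694 × 10^14 Hz.
Apply p = hf/c: p = 1.037 × 10^-27 kg·m/s.
Converting to eV/c: p = 1.941 eV/c ≈ 1.94 eV/c.

1.94 eV/c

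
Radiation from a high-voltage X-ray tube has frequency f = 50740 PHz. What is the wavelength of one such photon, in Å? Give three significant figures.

First convert: f = 50740 PHz = 5.074e19 Hz.
The photon relation is λ = c/f, giving λ = 5.908e-12 m.
Converting to Å: λ = 0.05908 Å ≈ 0.0591 Å.

0.0591 Å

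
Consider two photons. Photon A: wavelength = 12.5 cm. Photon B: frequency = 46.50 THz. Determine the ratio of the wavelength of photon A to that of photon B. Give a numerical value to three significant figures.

λ_A = 0.1250 m (from wavelength = 12.5 cm, via λ given directly).
λ_B = 6.447e-6 m (from frequency = 46.50 THz, via λ = c/f).
Ratio = 0.1250 / 6.447e-6 = 1.94e4.

1.94e4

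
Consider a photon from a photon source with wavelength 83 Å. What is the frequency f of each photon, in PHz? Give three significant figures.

36.1 PHz

Take c = 2.99792458e8 m/s.
First convert: λ = 83 Å = 8.3e-9 m.
Since f = c/λ for a photon, f = 3.612e16 Hz.
Converting to PHz: f = 36.12 PHz ≈ 36.1 PHz.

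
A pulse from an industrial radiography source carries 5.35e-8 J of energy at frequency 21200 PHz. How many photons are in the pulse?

Per-photon energy: E = 1.405e-14 J (from frequency = 21200 PHz).
N = E_total / E_photon = 5.35e-8 J / 1.405e-14 J = 3.81e6.

3.81e6 photons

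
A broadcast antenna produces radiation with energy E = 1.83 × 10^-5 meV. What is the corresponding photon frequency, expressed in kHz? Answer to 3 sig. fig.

Take h = 6.62607015 × 10^-34 J·s, 1 eV = 1.602176634 × 10^-19 J.
In SI units: E = 1.83 × 10^-5 meV = 2.9320 × 10^-27 J.
Apply f = E/h: f = 4.425 × 10^6 Hz.
Converting to kHz: f = 4425 kHz ≈ 4420 kHz.

4420 kHz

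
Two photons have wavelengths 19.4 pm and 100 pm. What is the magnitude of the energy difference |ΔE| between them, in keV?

Using E = hc/λ: E₁ = 1.024·10^-14 J, E₂ = 1.986·10^-15 J.
|ΔE| = |1.024·10^-14 − 1.986·10^-15| = 8.25·10^-15 J = 51.5 keV.

51.5 keV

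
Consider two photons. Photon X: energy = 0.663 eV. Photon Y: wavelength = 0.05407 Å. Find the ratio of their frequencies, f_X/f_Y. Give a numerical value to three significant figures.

f_X = 1.603e14 Hz (from energy = 0.663 eV, via f = E/h).
f_Y = 5.545e19 Hz (from wavelength = 0.05407 Å, via f = c/λ).
Ratio = 1.603e14 / 5.545e19 = 2.89e-6.

2.89e-6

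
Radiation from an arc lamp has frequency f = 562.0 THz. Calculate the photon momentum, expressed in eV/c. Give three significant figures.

(h = 6.62607015·10^-34 J·s, c = 2.99792458·10^8 m/s, 1 eV = 1.602176634·10^-19 J.)
First convert: f = 562.0 THz = 5.620·10^14 Hz.
The photon relation is p = hf/c, giving p = 1.242·10^-27 kg·m/s.
Converting to eV/c: p = 2.324 eV/c ≈ 2.32 eV/c.

2.32 eV/c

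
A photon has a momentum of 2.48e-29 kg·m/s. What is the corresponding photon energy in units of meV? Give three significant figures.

(c = 2.99792458e8 m/s, 1 eV = 1.602176634e-19 J.)
The photon relation is E = pc, giving E = 7.435e-21 J.
Converting to meV: E = 46.40 meV ≈ 46.4 meV.

46.4 meV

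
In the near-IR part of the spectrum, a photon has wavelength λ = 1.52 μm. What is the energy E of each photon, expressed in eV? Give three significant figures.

0.816 eV

Use h = 6.62607015 × 10^-34 J·s, c = 2.99792458 × 10^8 m/s, 1 eV = 1.602176634 × 10^-19 J.
First convert: λ = 1.52 μm = 1.52 × 10^-6 m.
Apply E = hc/λ: E = 1.307 × 10^-19 J.
Converting to eV: E = 0.8157 eV ≈ 0.816 eV.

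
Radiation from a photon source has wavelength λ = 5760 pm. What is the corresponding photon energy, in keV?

Convert to SI: λ = 5760 pm = 5.76 × 10^-9 m.
Apply E = hc/λ: E = 3.449 × 10^-17 J.
Converting to keV: E = 0.2153 keV ≈ 0.215 keV.

0.215 keV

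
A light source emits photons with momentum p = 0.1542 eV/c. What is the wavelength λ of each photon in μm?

Use h = 6.62607015e-34 J·s, c = 2.99792458e8 m/s, 1 eV = 1.602176634e-19 J.
In SI units: p = 0.1542 eV/c = 8.2409e-29 kg·m/s.
Apply λ = h/p: λ = 8.040e-6 m.
Converting to μm: λ = 8.040 μm ≈ 8.04 μm.

8.04 μm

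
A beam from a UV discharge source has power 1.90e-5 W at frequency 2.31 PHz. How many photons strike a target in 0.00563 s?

6.99e10 photons

Total energy: E_total = P·t = 1.90e-5 × 0.00563 = 1.070e-7 J.
Per-photon energy: E = 1.531e-18 J.
N = E_total / E_photon = 6.99e10.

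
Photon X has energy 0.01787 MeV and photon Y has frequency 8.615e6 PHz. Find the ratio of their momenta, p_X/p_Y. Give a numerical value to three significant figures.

5.02e-4

p_X = 9.550e-24 kg·m/s (from energy = 0.01787 MeV, via p = E/c).
p_Y = 1.904e-20 kg·m/s (from frequency = 8.615e6 PHz, via p = hf/c).
Ratio = 9.550e-24 / 1.904e-20 = 5.02e-4.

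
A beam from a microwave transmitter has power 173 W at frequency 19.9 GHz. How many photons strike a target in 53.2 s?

Total energy: E_total = P·t = 173 × 53.2 = 9204 J.
Per-photon energy: E = 1.319 × 10^-23 J.
N = E_total / E_photon = 6.98 × 10^26.

6.98 × 10^26 photons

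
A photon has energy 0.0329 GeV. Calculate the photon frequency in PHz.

7.96e6 PHz

In SI units: E = 0.0329 GeV = 5.2712e-12 J.
Apply f = E/h: f = 7.955e21 Hz.
Converting to PHz: f = 7.955e6 PHz ≈ 7.96e6 PHz.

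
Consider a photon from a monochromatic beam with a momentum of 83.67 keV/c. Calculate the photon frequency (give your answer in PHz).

2.02 × 10^4 PHz

Use h = 6.62607015 × 10^-34 J·s, c = 2.99792458 × 10^8 m/s, 1 eV = 1.602176634 × 10^-19 J.
Convert to SI: p = 83.67 keV/c = 4.4716 × 10^-23 kg·m/s.
Apply f = pc/h: f = 2.023 × 10^19 Hz.
Converting to PHz: f = 20230 PHz ≈ 2.02 × 10^4 PHz.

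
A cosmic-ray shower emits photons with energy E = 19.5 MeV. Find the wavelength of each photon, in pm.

First convert: E = 19.5 MeV = 3.1242 × 10^-12 J.
The photon relation is λ = hc/E, giving λ = 6.358 × 10^-14 m.
Converting to pm: λ = 0.06358 pm ≈ 0.0636 pm.

0.0636 pm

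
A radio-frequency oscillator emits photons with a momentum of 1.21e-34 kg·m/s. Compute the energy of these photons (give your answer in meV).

2.26e-4 meV

Since E = pc for a photon, E = 3.627e-26 J.
Converting to meV: E = 2.264e-4 meV ≈ 2.26e-4 meV.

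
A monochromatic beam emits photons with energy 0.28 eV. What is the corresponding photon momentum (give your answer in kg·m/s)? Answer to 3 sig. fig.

1.50e-28 kg·m/s

In SI units: E = 0.28 eV = 4.4861e-20 J.
The photon relation is p = E/c, giving p = 1.496e-28 kg·m/s.
So p ≈ 1.50e-28 kg·m/s.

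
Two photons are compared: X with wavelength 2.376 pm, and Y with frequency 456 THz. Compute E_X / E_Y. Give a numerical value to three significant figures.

E_X = 8.360e-14 J (from wavelength = 2.376 pm, via E = hc/λ).
E_Y = 3.021e-19 J (from frequency = 456 THz, via E = hf).
Ratio = 8.360e-14 / 3.021e-19 = 2.77e5.

2.77e5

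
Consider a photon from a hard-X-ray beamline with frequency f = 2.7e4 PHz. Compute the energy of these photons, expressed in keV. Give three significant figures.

112 keV

In SI units: f = 2.7e4 PHz = 2.7e19 Hz.
Since E = hf for a photon, E = 1.789e-14 J.
Converting to keV: E = 111.7 keV ≈ 112 keV.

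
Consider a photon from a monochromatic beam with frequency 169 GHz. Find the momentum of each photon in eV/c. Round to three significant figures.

6.99e-4 eV/c

Take h = 6.62607015e-34 J·s, c = 2.99792458e8 m/s, 1 eV = 1.602176634e-19 J.
Convert to SI: f = 169 GHz = 1.69e11 Hz.
The photon relation is p = hf/c, giving p = 3.735e-31 kg·m/s.
Converting to eV/c: p = 6.989e-4 eV/c ≈ 6.99e-4 eV/c.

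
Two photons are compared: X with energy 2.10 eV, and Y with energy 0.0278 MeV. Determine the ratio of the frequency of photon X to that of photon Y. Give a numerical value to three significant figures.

f_X = 5.078e14 Hz (from energy = 2.10 eV, via f = E/h).
f_Y = 6.722e18 Hz (from energy = 0.0278 MeV, via f = E/h).
Ratio = 5.078e14 / 6.722e18 = 7.55e-5.

7.55e-5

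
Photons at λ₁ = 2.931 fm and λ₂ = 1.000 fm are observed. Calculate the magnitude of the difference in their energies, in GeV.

Using E = hc/λ: E₁ = 6.7774e-11 J, E₂ = 1.9864e-10 J.
|ΔE| = |6.7774e-11 − 1.9864e-10| = 1.31e-10 J = 0.817 GeV.

0.817 GeV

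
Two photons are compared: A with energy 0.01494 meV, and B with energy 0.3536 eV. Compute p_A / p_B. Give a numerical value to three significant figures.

4.23e-5

p_A = 7.984e-33 kg·m/s (from energy = 0.01494 meV, via p = E/c).
p_B = 1.890e-28 kg·m/s (from energy = 0.3536 eV, via p = E/c).
Ratio = 7.984e-33 / 1.890e-28 = 4.23e-5.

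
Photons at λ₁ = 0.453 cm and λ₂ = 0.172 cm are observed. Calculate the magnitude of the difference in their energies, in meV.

0.447 meV

Using E = hc/λ: E₁ = 4.385e-23 J, E₂ = 1.155e-22 J.
|ΔE| = |4.385e-23 − 1.155e-22| = 7.16e-23 J = 0.447 meV.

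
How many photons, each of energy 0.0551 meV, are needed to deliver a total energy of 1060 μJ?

Per-photon energy: E = 8.828 × 10^-24 J (from energy = 0.0551 meV).
N = E_total / E_photon = 0.00106 J / 8.828 × 10^-24 J = 1.20 × 10^20.

1.20 × 10^20 photons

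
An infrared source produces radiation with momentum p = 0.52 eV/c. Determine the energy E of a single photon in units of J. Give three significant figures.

8.33 × 10^-20 J

First convert: p = 0.52 eV/c = 2.7790 × 10^-28 kg·m/s.
The photon relation is E = pc, giving E = 8.331 × 10^-20 J.
So E ≈ 8.33 × 10^-20 J.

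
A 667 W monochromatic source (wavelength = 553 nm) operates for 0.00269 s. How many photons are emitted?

4.99 × 10^18 photons

Total energy: E_total = P·t = 667 × 0.00269 = 1.794 J.
Per-photon energy: E = 3.592 × 10^-19 J.
N = E_total / E_photon = 4.99 × 10^18.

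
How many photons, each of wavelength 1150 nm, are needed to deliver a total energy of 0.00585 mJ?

Per-photon energy: E = 1.727 × 10^-19 J (from wavelength = 1150 nm).
N = E_total / E_photon = 5.85 × 10^-6 J / 1.727 × 10^-19 J = 3.39 × 10^13.

3.39 × 10^13 photons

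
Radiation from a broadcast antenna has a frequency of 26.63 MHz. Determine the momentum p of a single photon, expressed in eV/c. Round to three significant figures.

1.10 × 10^-7 eV/c

First convert: f = 26.63 MHz = 2.663 × 10^7 Hz.
The photon relation is p = hf/c, giving p = 5.886 × 10^-35 kg·m/s.
Converting to eV/c: p = 1.101 × 10^-7 eV/c ≈ 1.10 × 10^-7 eV/c.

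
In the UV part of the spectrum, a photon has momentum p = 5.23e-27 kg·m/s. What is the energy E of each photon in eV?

9.79 eV

Use c = 2.99792458e8 m/s, 1 eV = 1.602176634e-19 J.
Since E = pc for a photon, E = 1.568e-18 J.
Converting to eV: E = 9.786 eV ≈ 9.79 eV.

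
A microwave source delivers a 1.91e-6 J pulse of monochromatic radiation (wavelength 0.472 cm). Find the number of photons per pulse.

Per-photon energy: E = 4.209e-23 J (from wavelength = 0.472 cm).
N = E_total / E_photon = 1.91e-6 J / 4.209e-23 J = 4.54e16.

4.54e16 photons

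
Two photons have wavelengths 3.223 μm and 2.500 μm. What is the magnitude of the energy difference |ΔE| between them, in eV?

0.111 eV

Using E = hc/λ: E₁ = 6.1633e-20 J, E₂ = 7.9458e-20 J.
|ΔE| = |6.1633e-20 − 7.9458e-20| = 1.78e-20 J = 0.111 eV.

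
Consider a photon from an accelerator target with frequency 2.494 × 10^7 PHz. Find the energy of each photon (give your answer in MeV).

First convert: f = 2.494 × 10^7 PHz = 2.494 × 10^22 Hz.
Since E = hf for a photon, E = 1.653 × 10^-11 J.
Converting to MeV: E = 103.1 MeV ≈ 103 MeV.

103 MeV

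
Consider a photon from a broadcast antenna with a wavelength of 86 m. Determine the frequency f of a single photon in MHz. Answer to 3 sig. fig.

Take c = 2.99792458 × 10^8 m/s.
For a photon f = c/λ, so f = 3.486 × 10^6 Hz.
Converting to MHz: f = 3.486 MHz ≈ 3.49 MHz.

3.49 MHz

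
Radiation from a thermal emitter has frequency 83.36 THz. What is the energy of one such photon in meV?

In SI units: f = 83.36 THz = 8.336 × 10^13 Hz.
The photon relation is E = hf, giving E = 5.523 × 10^-20 J.
Converting to meV: E = 344.7 meV ≈ 345 meV.

345 meV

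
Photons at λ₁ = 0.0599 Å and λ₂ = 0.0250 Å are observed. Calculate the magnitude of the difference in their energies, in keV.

Using E = hc/λ: E₁ = 3.316 × 10^-14 J, E₂ = 7.946 × 10^-14 J.
|ΔE| = |3.316 × 10^-14 − 7.946 × 10^-14| = 4.63 × 10^-14 J = 289 keV.

289 keV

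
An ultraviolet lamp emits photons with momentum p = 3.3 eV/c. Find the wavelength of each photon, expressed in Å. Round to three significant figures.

First convert: p = 3.3 eV/c = 1.7636 × 10^-27 kg·m/s.
The photon relation is λ = h/p, giving λ = 3.757 × 10^-7 m.
Converting to Å: λ = 3757 Å ≈ 3760 Å.

3760 Å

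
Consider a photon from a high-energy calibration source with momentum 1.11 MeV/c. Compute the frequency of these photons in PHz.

2.68e5 PHz

First convert: p = 1.11 MeV/c = 5.9322e-22 kg·m/s.
Since f = pc/h for a photon, f = 2.684e20 Hz.
Converting to PHz: f = 268400 PHz ≈ 2.68e5 PHz.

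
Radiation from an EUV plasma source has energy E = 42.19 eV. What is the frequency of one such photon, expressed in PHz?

10.2 PHz

Use h = 6.62607015e-34 J·s, 1 eV = 1.602176634e-19 J.
In SI units: E = 42.19 eV = 6.7596e-18 J.
Apply f = E/h: f = 1.020e16 Hz.
Converting to PHz: f = 10.20 PHz ≈ 10.2 PHz.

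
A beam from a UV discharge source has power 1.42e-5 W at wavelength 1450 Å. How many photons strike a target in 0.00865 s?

Total energy: E_total = P·t = 1.42e-5 × 0.00865 = 1.228e-7 J.
Per-photon energy: E = 1.370e-18 J.
N = E_total / E_photon = 8.97e10.

8.97e10 photons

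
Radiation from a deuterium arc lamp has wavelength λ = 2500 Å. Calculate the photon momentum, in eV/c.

4.96 eV/c

Use h = 6.62607015 × 10^-34 J·s, c = 2.99792458 × 10^8 m/s, 1 eV = 1.602176634 × 10^-19 J.
In SI units: λ = 2500 Å = 2.50 × 10^-7 m.
Since p = h/λ for a photon, p = 2.650 × 10^-27 kg·m/s.
Converting to eV/c: p = 4.959 eV/c ≈ 4.96 eV/c.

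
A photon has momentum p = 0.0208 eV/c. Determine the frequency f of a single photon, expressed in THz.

5.03 THz

In SI units: p = 0.0208 eV/c = 1.1116e-29 kg·m/s.
Since f = pc/h for a photon, f = 5.029e12 Hz.
Converting to THz: f = 5.029 THz ≈ 5.03 THz.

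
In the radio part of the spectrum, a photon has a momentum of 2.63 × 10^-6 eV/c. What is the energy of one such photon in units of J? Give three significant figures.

First convert: p = 2.63 × 10^-6 eV/c = 1.4055 × 10^-33 kg·m/s.
Since E = pc for a photon, E = 4.214 × 10^-25 J.
So E ≈ 4.21 × 10^-25 J.

4.21 × 10^-25 J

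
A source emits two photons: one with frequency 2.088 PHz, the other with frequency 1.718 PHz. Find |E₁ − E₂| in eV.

Using E = hf: E₁ = 1.3835e-18 J, E₂ = 1.1384e-18 J.
|ΔE| = |1.3835e-18 − 1.1384e-18| = 2.45e-19 J = 1.53 eV.

1.53 eV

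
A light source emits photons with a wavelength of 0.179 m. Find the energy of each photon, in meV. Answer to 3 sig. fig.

6.93 × 10^-3 meV

Take h = 6.62607015 × 10^-34 J·s, c = 2.99792458 × 10^8 m/s, 1 eV = 1.602176634 × 10^-19 J.
Apply E = hc/λ: E = 1.110 × 10^-24 J.
Converting to meV: E = 0.006926 meV ≈ 6.93 × 10^-3 meV.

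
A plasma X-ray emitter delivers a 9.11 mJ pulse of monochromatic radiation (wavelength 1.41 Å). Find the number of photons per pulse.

6.47e12 photons

Per-photon energy: E = 1.409e-15 J (from wavelength = 1.41 Å).
N = E_total / E_photon = 0.00911 J / 1.409e-15 J = 6.47e12.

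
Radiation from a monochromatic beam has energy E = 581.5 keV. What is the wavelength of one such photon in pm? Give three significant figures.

2.13 pm

Take h = 6.62607015e-34 J·s, c = 2.99792458e8 m/s, 1 eV = 1.602176634e-19 J.
Convert to SI: E = 581.5 keV = 9.3167e-14 J.
Since λ = hc/E for a photon, λ = 2.132e-12 m.
Converting to pm: λ = 2.132 pm ≈ 2.13 pm.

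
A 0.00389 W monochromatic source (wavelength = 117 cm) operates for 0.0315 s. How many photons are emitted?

Total energy: E_total = P·t = 0.00389 × 0.0315 = 1.225 × 10^-4 J.
Per-photon energy: E = 1.698 × 10^-25 J.
N = E_total / E_photon = 7.22 × 10^20.

7.22 × 10^20 photons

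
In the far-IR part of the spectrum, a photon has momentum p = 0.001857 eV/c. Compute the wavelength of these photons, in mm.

(h = 6.62607015 × 10^-34 J·s, c = 2.99792458 × 10^8 m/s, 1 eV = 1.602176634 × 10^-19 J.)
In SI units: p = 0.001857 eV/c = 9.9243 × 10^-31 kg·m/s.
Apply λ = h/p: λ = 6.677 × 10^-4 m.
Converting to mm: λ = 0.6677 mm ≈ 0.668 mm.

0.668 mm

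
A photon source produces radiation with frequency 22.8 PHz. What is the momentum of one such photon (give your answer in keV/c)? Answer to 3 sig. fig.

0.0943 keV/c

First convert: f = 22.8 PHz = 2.28 × 10^16 Hz.
Since p = hf/c for a photon, p = 5.039 × 10^-26 kg·m/s.
Converting to keV/c: p = 0.09429 keV/c ≈ 0.0943 keV/c.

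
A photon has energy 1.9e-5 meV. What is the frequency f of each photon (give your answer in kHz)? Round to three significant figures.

(h = 6.62607015e-34 J·s, 1 eV = 1.602176634e-19 J.)
Convert to SI: E = 1.9e-5 meV = 3.0441e-27 J.
Since f = E/h for a photon, f = 4.594e6 Hz.
Converting to kHz: f = 4594 kHz ≈ 4590 kHz.

4590 kHz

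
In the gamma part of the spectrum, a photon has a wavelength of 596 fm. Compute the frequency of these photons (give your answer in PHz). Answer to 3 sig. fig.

Convert to SI: λ = 596 fm = 5.96e-13 m.
Since f = c/λ for a photon, f = 5.030e20 Hz.
Converting to PHz: f = 503000 PHz ≈ 5.03e5 PHz.

5.03e5 PHz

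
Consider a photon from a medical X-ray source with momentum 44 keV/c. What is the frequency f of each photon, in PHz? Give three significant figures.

1.06 × 10^4 PHz

(h = 6.62607015 × 10^-34 J·s, c = 2.99792458 × 10^8 m/s, 1 eV = 1.602176634 × 10^-19 J.)
In SI units: p = 44 keV/c = 2.3515 × 10^-23 kg·m/s.
The photon relation is f = pc/h, giving f = 1.064 × 10^19 Hz.
Converting to PHz: f = 10640 PHz ≈ 1.06 × 10^4 PHz.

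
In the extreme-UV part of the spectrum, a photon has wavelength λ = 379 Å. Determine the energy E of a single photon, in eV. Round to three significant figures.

32.7 eV

In SI units: λ = 379 Å = 3.79e-8 m.
Apply E = hc/λ: E = 5.241e-18 J.
Converting to eV: E = 32.71 eV ≈ 32.7 eV.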